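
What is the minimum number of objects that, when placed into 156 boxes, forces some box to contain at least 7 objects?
n = (7 − 1)·156 + 1 = 937

By the generalised pigeonhole principle, to guarantee some box contains ≥ r objects we need more than (r − 1) · k objects total. Threshold: n = (r − 1) · k + 1. With r = 7 and k = 156: n = 6 · 156 + 1 = 936 + 1 = 937. For n = 936 = 6 · 156, we can put exactly 6 objects in every box, avoiding 7 in any single one — so 937 is tight.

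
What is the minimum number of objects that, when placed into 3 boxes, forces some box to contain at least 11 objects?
n = (11 − 1)·3 + 1 = 31

By the generalised pigeonhole principle, to guarantee some box contains ≥ r objects we need more than (r − 1) · k objects total. Threshold: n = (r − 1) · k + 1. With r = 11 and k = 3: n = 10 · 3 + 1 = 30 + 1 = 31. For n = 30 = 10 · 3, we can put exactly 10 objects in every box, avoiding 11 in any single one — so 31 is tight.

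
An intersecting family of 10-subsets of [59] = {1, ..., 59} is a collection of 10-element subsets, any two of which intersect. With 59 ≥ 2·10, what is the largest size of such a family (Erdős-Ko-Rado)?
max |F| = C(58, 9) = 10648873950

Erdős-Ko-Rado (1961): when n ≥ 2k, max |F| = C(n−1, k−1). The bound is attained by the star {A : i ∈ A} for any fixed i ∈ [n]. Here C(59−1, 10−1) = C(58, 9) = 10648873950.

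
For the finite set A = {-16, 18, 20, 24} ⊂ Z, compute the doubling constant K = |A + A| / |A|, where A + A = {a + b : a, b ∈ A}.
K = |A + A| / |A| = 10/4 = 5/2

Enumerate A + A = {a + b : a, b ∈ A}. With |A| = 4, there are |A|^2 = 16 ordered sum pairs; collecting distinct values, A + A = {-32, 2, 4, 8, 36, 38, 40, 42, 44, 48}, so |A + A| = 10. Thus K = 10/4 = 5/2. For comparison, the minimum possible |A + A| over all 4-element sets is 2·4 − 1 = 7 (so min K = 7/4), attained only by arithmetic progressions.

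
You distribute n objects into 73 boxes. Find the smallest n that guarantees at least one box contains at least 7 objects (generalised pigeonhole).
n = (7 − 1)·73 + 1 = 439

By the generalised pigeonhole principle, to guarantee some box contains ≥ r objects we need more than (r − 1) · k objects total. Threshold: n = (r − 1) · k + 1. With r = 7 and k = 73: n = 6 · 73 + 1 = 438 + 1 = 439. For n = 438 = 6 · 73, we can put exactly 6 objects in every box, avoiding 7 in any single one — so 439 is tight.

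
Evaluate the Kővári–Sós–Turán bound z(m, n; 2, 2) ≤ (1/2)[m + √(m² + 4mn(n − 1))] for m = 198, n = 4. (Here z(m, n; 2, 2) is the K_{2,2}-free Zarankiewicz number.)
z(198, 4; 2, 2) ≤ (1/2)[198 + √(198² + 4·198·4·3)] = (1/2)[198 + √48708] = 209.3494

Kővári–Sós–Turán: let r_1, ..., r_198 be the row sums and z = Σ r_i the total number of 1s. Each pair of columns can share at most one row with both entries 1 (else a 2×2 all-ones block appears), so Σ_i C(r_i, 2) ≤ C(4, 2) = 6. By convexity Σ_i C(r_i, 2) ≥ 198·C(z/198, 2) = z(z − 198)/(2·198), giving z² − 198z − 198·4·3 ≤ 0 and hence z ≤ (1/2)[198 + √(39204 + 4·2376)] = (1/2)[198 + √48708] ≈ (1/2)(198 + 220.6989) = 209.3494.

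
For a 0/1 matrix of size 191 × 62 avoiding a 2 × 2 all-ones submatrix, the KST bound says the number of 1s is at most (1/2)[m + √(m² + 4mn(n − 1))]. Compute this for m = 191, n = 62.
z(191, 62; 2, 2) ≤ (1/2)[191 + √(191² + 4·191·62·61)] = (1/2)[191 + √2925929] = 950.7674

Kővári–Sós–Turán: let r_1, ..., r_191 be the row sums and z = Σ r_i the total number of 1s. Each pair of columns can share at most one row with both entries 1 (else a 2×2 all-ones block appears), so Σ_i C(r_i, 2) ≤ C(62, 2) = 1891. By convexity Σ_i C(r_i, 2) ≥ 191·C(z/191, 2) = z(z − 191)/(2·191), giving z² − 191z − 191·62·61 ≤ 0 and hence z ≤ (1/2)[191 + √(36481 + 4·722362)] = (1/2)[191 + √2925929] ≈ (1/2)(191 + 1710.5347) = 950.7674.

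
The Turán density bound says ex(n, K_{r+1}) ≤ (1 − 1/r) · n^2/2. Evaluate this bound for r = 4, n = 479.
Turán density bound = (3/4) · 479^2/2 = 688323/8 ≈ 86040.375

Turán's theorem: ex(n, K_{r+1}) is achieved by the complete r-partite Turán graph T(n, r) with parts as balanced as possible, and is at most (1 − 1/r) · n^2/2. For r = 4, n = 479: the density bound is (3/4) · 229441/2 = 688323/8 ≈ 86040.375. The integer-valued extremum is e(T(479, 4)) = 86040, which is strictly less than the density bound 688323/8 since 4 ∤ 479 (the parts of T(479, 4) cannot all be equal).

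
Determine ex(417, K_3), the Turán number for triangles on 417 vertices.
ex(417, K_3) = ⌊417^2/4⌋ = 43472

Mantel (1907): a triangle-free graph on n vertices has at most ⌊n^2/4⌋ edges, with equality for the complete bipartite graph K_{⌊n/2⌋, ⌈n/2⌉}. For n = 417: ⌊417^2/4⌋ = ⌊173889/4⌋ = 43472. The extremal graph is K_{208, 209}, which has 208·209 = 43472 edges.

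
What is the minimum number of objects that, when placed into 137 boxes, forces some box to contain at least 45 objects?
n = (45 − 1)·137 + 1 = 6029

By the generalised pigeonhole principle, to guarantee some box contains ≥ r objects we need more than (r − 1) · k objects total. Threshold: n = (r − 1) · k + 1. With r = 45 and k = 137: n = 44 · 137 + 1 = 6028 + 1 = 6029. For n = 6028 = 44 · 137, we can put exactly 44 objects in every box, avoiding 45 in any single one — so 6029 is tight.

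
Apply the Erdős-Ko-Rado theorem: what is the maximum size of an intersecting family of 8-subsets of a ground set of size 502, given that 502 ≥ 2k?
max |F| = C(501, 7) = 1507128721461000

The Erdős-Ko-Rado theorem states: for n ≥ 2k, an intersecting family of k-subsets of an n-element set has size at most C(n − 1, k − 1), with equality for 'star' families {A ⊆ [n] : |A| = k, i ∈ A} (fix an element i). For n = 502, k = 8: C(501, 7) = 1507128721461000.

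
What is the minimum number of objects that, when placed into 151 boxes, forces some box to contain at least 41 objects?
n = (41 − 1)·151 + 1 = 6041

By the generalised pigeonhole principle, to guarantee some box contains ≥ r objects we need more than (r − 1) · k objects total. Threshold: n = (r − 1) · k + 1. With r = 41 and k = 151: n = 40 · 151 + 1 = 6040 + 1 = 6041. For n = 6040 = 40 · 151, we can put exactly 40 objects in every box, avoiding 41 in any single one — so 6041 is tight.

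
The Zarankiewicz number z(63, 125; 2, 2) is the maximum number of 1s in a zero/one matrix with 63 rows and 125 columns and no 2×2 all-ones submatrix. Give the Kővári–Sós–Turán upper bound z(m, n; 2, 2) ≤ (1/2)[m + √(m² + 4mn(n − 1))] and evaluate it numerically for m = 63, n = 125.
z(63, 125; 2, 2) ≤ (1/2)[63 + √(63² + 4·63·125·124)] = (1/2)[63 + √3909969] = 1020.1821

Kővári–Sós–Turán: let r_1, ..., r_63 be the row sums and z = Σ r_i the total number of 1s. Each pair of columns can share at most one row with both entries 1 (else a 2×2 all-ones block appears), so Σ_i C(r_i, 2) ≤ C(125, 2) = 7750. By convexity Σ_i C(r_i, 2) ≥ 63·C(z/63, 2) = z(z − 63)/(2·63), giving z² − 63z − 63·125·124 ≤ 0 and hence z ≤ (1/2)[63 + √(3969 + 4·976500)] = (1/2)[63 + √3909969] ≈ (1/2)(63 + 1977.3642) = 1020.1821.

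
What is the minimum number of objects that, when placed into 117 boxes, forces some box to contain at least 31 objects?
n = (31 − 1)·117 + 1 = 3511

By the generalised pigeonhole principle, to guarantee some box contains ≥ r objects we need more than (r − 1) · k objects total. Threshold: n = (r − 1) · k + 1. With r = 31 and k = 117: n = 30 · 117 + 1 = 3510 + 1 = 3511. For n = 3510 = 30 · 117, we can put exactly 30 objects in every box, avoiding 31 in any single one — so 3511 is tight.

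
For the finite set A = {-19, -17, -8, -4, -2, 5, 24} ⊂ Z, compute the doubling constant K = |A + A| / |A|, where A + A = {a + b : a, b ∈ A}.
K = |A + A| / |A| = 26/7

Enumerate A + A = {a + b : a, b ∈ A}. With |A| = 7, there are |A|^2 = 49 ordered sum pairs; collecting distinct values, A + A = {-38, -36, -34, -27, -25, -23, -21, -19, -16, -14, -12, -10, -8, -6, -4, -3, 1, 3, 5, 7, 10, 16, 20, 22, 29, 48}, so |A + A| = 26. Thus K = 26/7. For comparison, the minimum possible |A + A| over all 7-element sets is 2·7 − 1 = 13 (so min K = 13/7), attained only by arithmetic progressions.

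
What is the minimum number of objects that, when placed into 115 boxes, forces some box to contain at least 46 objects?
n = (46 − 1)·115 + 1 = 5176

By the generalised pigeonhole principle, to guarantee some box contains ≥ r objects we need more than (r − 1) · k objects total. Threshold: n = (r − 1) · k + 1. With r = 46 and k = 115: n = 45 · 115 + 1 = 5175 + 1 = 5176. For n = 5175 = 45 · 115, we can put exactly 45 objects in every box, avoiding 46 in any single one — so 5176 is tight.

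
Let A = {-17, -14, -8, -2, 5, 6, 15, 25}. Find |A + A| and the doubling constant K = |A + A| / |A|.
K = |A + A| / |A| = 32/8 = 4

Enumerate A + A = {a + b : a, b ∈ A}. With |A| = 8, there are |A|^2 = 64 ordered sum pairs; collecting distinct values, A + A = {-34, -31, -28, -25, -22, -19, -16, -12, -11, -10, -9, -8, -4, -3, -2, 1, 3, 4, 7, 8, 10, 11, 12, 13, 17, 20, 21, 23, 30, 31, 40, 50}, so |A + A| = 32. Thus K = 32/8 = 4. For comparison, the minimum possible |A + A| over all 8-element sets is 2·8 − 1 = 15 (so min K = 15/8), attained only by arithmetic progressions.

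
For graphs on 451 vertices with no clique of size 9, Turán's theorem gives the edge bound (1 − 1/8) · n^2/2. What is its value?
Turán density bound = (7/8) · 451^2/2 = 1423807/16 ≈ 88987.9375

Turán's theorem: ex(n, K_{r+1}) is achieved by the complete r-partite Turán graph T(n, r) with parts as balanced as possible, and is at most (1 − 1/r) · n^2/2. For r = 8, n = 451: the density bound is (7/8) · 203401/2 = 1423807/16 ≈ 88987.9375. The integer-valued extremum is e(T(451, 8)) = 88987, which is strictly less than the density bound 1423807/16 since 8 ∤ 451 (the parts of T(451, 8) cannot all be equal).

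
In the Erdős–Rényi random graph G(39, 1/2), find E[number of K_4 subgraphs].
E[# K_4] = C(39, 4) · (1/2)^C(4, 2) = 82251 / 2^6 = 1285.171875

For each 4-subset S of vertices (there are C(39, 4) = 82251 such S), let X_S = 1 if S induces a K_4 (all C(4, 2) = 6 edges present). Then P(X_S = 1) = (1/2)^6 = 1/64. By linearity of expectation, E[# K_4] = C(39, 4) · (1/2)^6 = 82251 / 64 = 1285.171875.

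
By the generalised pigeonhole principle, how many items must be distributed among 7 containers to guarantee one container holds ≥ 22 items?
n = (22 − 1)·7 + 1 = 148

By the generalised pigeonhole principle, to guarantee some box contains ≥ r objects we need more than (r − 1) · k objects total. Threshold: n = (r − 1) · k + 1. With r = 22 and k = 7: n = 21 · 7 + 1 = 147 + 1 = 148. For n = 147 = 21 · 7, we can put exactly 21 objects in every box, avoiding 22 in any single one — so 148 is tight.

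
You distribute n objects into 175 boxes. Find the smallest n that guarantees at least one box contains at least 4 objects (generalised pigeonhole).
n = (4 − 1)·175 + 1 = 526

By the generalised pigeonhole principle, to guarantee some box contains ≥ r objects we need more than (r − 1) · k objects total. Threshold: n = (r − 1) · k + 1. With r = 4 and k = 175: n = 3 · 175 + 1 = 525 + 1 = 526. For n = 525 = 3 · 175, we can put exactly 3 objects in every box, avoiding 4 in any single one — so 526 is tight.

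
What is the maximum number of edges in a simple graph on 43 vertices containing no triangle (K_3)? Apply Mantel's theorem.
ex(43, K_3) = ⌊43^2/4⌋ = 462

Mantel (1907): a triangle-free graph on n vertices has at most ⌊n^2/4⌋ edges, with equality for the complete bipartite graph K_{⌊n/2⌋, ⌈n/2⌉}. For n = 43: ⌊43^2/4⌋ = ⌊1849/4⌋ = 462. The extremal graph is K_{21, 22}, which has 21·22 = 462 edges.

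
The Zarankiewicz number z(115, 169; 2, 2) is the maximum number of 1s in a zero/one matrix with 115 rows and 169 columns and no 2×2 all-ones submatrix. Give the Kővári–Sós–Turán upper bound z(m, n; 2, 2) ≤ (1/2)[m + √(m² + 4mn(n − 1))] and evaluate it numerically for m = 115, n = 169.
z(115, 169; 2, 2) ≤ (1/2)[115 + √(115² + 4·115·169·168)] = (1/2)[115 + √13073545] = 1865.3679

Kővári–Sós–Turán: let r_1, ..., r_115 be the row sums and z = Σ r_i the total number of 1s. Each pair of columns can share at most one row with both entries 1 (else a 2×2 all-ones block appears), so Σ_i C(r_i, 2) ≤ C(169, 2) = 14196. By convexity Σ_i C(r_i, 2) ≥ 115·C(z/115, 2) = z(z − 115)/(2·115), giving z² − 115z − 115·169·168 ≤ 0 and hence z ≤ (1/2)[115 + √(13225 + 4·3265080)] = (1/2)[115 + √13073545] ≈ (1/2)(115 + 3615.7357) = 1865.3679.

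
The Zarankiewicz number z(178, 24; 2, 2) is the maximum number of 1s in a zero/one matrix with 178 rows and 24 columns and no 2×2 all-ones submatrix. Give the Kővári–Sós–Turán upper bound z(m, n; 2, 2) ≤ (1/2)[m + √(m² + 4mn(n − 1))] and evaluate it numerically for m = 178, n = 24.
z(178, 24; 2, 2) ≤ (1/2)[178 + √(178² + 4·178·24·23)] = (1/2)[178 + √424708] = 414.8481

Kővári–Sós–Turán: let r_1, ..., r_178 be the row sums and z = Σ r_i the total number of 1s. Each pair of columns can share at most one row with both entries 1 (else a 2×2 all-ones block appears), so Σ_i C(r_i, 2) ≤ C(24, 2) = 276. By convexity Σ_i C(r_i, 2) ≥ 178·C(z/178, 2) = z(z − 178)/(2·178), giving z² − 178z − 178·24·23 ≤ 0 and hence z ≤ (1/2)[178 + √(31684 + 4·98256)] = (1/2)[178 + √424708] ≈ (1/2)(178 + 651.6962) = 414.8481.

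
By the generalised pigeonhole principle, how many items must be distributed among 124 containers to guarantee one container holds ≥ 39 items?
n = (39 − 1)·124 + 1 = 4713

By the generalised pigeonhole principle, to guarantee some box contains ≥ r objects we need more than (r − 1) · k objects total. Threshold: n = (r − 1) · k + 1. With r = 39 and k = 124: n = 38 · 124 + 1 = 4712 + 1 = 4713. For n = 4712 = 38 · 124, we can put exactly 38 objects in every box, avoiding 39 in any single one — so 4713 is tight.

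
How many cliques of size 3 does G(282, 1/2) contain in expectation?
E[# K_3] = C(282, 3) · (1/2)^C(3, 2) = 3697960 / 2^3 = 462245

For each 3-subset S of vertices (there are C(282, 3) = 3697960 such S), let X_S = 1 if S induces a K_3 (all C(3, 2) = 3 edges present). Then P(X_S = 1) = (1/2)^3 = 1/8. By linearity of expectation, E[# K_3] = C(282, 3) · (1/2)^3 = 3697960 / 8 = 462245.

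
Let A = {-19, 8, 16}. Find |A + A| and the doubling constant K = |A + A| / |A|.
K = |A + A| / |A| = 6/3 = 2

Enumerate A + A = {a + b : a, b ∈ A}. With |A| = 3, there are |A|^2 = 9 ordered sum pairs; collecting distinct values, A + A = {-38, -11, -3, 16, 24, 32}, so |A + A| = 6. Thus K = 6/3 = 2. For comparison, the minimum possible |A + A| over all 3-element sets is 2·3 − 1 = 5 (so min K = 5/3), attained only by arithmetic progressions.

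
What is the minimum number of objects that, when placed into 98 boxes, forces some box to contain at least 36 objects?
n = (36 − 1)·98 + 1 = 3431

By the generalised pigeonhole principle, to guarantee some box contains ≥ r objects we need more than (r − 1) · k objects total. Threshold: n = (r − 1) · k + 1. With r = 36 and k = 98: n = 35 · 98 + 1 = 3430 + 1 = 3431. For n = 3430 = 35 · 98, we can put exactly 35 objects in every box, avoiding 36 in any single one — so 3431 is tight.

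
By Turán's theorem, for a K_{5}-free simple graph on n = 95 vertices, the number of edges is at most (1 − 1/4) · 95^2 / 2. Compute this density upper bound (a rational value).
Turán density bound = (3/4) · 95^2/2 = 27075/8 ≈ 3384.375

Turán's theorem: ex(n, K_{r+1}) is achieved by the complete r-partite Turán graph T(n, r) with parts as balanced as possible, and is at most (1 − 1/r) · n^2/2. For r = 4, n = 95: the density bound is (3/4) · 9025/2 = 27075/8 ≈ 3384.375. The integer-valued extremum is e(T(95, 4)) = 3384, which is strictly less than the density bound 27075/8 since 4 ∤ 95 (the parts of T(95, 4) cannot all be equal).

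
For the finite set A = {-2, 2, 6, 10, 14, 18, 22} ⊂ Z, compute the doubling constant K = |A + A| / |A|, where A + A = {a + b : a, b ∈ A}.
K = |A + A| / |A| = 13/7

Enumerate A + A = {a + b : a, b ∈ A}. With |A| = 7, there are |A|^2 = 49 ordered sum pairs; collecting distinct values, A + A = {-4, 0, 4, 8, 12, 16, 20, 24, 28, 32, 36, 40, 44}, so |A + A| = 13. Thus K = 13/7. Here |A + A| = 2|A| − 1 = 13, the minimum possible — so K = 13/7 is minimal, which holds iff A is an arithmetic progression.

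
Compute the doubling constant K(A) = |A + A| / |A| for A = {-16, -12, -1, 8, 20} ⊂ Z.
K = |A + A| / |A| = 15/5 = 3

Enumerate A + A = {a + b : a, b ∈ A}. With |A| = 5, there are |A|^2 = 25 ordered sum pairs; collecting distinct values, A + A = {-32, -28, -24, -17, -13, -8, -4, -2, 4, 7, 8, 16, 19, 28, 40}, so |A + A| = 15. Thus K = 15/5 = 3. For comparison, the minimum possible |A + A| over all 5-element sets is 2·5 − 1 = 9 (so min K = 9/5), attained only by arithmetic progressions.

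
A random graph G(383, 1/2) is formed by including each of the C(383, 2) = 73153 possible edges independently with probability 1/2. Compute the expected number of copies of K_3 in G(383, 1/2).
E[# K_3] = C(383, 3) · (1/2)^C(3, 2) = 9290431 / 2^3 = 1161303.875

For each 3-subset S of vertices (there are C(383, 3) = 9290431 such S), let X_S = 1 if S induces a K_3 (all C(3, 2) = 3 edges present). Then P(X_S = 1) = (1/2)^3 = 1/8. By linearity of expectation, E[# K_3] = C(383, 3) · (1/2)^3 = 9290431 / 8 = 1161303.875.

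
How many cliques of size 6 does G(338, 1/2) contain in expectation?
E[# K_6] = C(338, 6) · (1/2)^C(6, 2) = 1980564039636 / 2^15 = 495141009909/8192 ≈ 60442017.811157

For each 6-subset S of vertices (there are C(338, 6) = 1980564039636 such S), let X_S = 1 if S induces a K_6 (all C(6, 2) = 15 edges present). Then P(X_S = 1) = (1/2)^15 = 1/32768. By linearity of expectation, E[# K_6] = C(338, 6) · (1/2)^15 = 1980564039636 / 32768 = 495141009909/8192 ≈ 60442017.811157.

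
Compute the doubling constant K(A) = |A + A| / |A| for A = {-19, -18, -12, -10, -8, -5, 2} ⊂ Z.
K = |A + A| / |A| = 23/7

Enumerate A + A = {a + b : a, b ∈ A}. With |A| = 7, there are |A|^2 = 49 ordered sum pairs; collecting distinct values, A + A = {-38, -37, -36, -31, -30, -29, -28, -27, -26, -24, -23, -22, -20, -18, -17, -16, -15, -13, -10, -8, -6, -3, 4}, so |A + A| = 23. Thus K = 23/7. For comparison, the minimum possible |A + A| over all 7-element sets is 2·7 − 1 = 13 (so min K = 13/7), attained only by arithmetic progressions.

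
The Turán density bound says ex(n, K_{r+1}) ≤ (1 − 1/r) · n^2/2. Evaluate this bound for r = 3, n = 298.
Turán density bound = (2/3) · 298^2/2 = 88804/3 ≈ 29601.3333

Turán's theorem: ex(n, K_{r+1}) is achieved by the complete r-partite Turán graph T(n, r) with parts as balanced as possible, and is at most (1 − 1/r) · n^2/2. For r = 3, n = 298: the density bound is (2/3) · 88804/2 = 88804/3 ≈ 29601.3333. The integer-valued extremum is e(T(298, 3)) = 29601, which is strictly less than the density bound 88804/3 since 3 ∤ 298 (the parts of T(298, 3) cannot all be equal).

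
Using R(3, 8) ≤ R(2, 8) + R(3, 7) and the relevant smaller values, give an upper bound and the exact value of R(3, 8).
R(3, 8) ≤ R(2, 8) + R(3, 7) = 8 + 23 = 31; exact value R(3, 8) = 28.

The Erdős–Szekeres recurrence R(r, s) ≤ R(r−1, s) + R(r, s−1) applied to (r, s) = (3, 8) gives
  R(3, 8) ≤ R(2, 8) + R(3, 7) = 8 + 23 = 31.
(Recall R(2, k) = k and R is symmetric.) The recurrence is not tight here (it gives 31, but the exact value is R(3, 8) = 28); the tight upper bound requires a sharper argument than the simple recurrence, combined with a lower-bound construction on K_{27}.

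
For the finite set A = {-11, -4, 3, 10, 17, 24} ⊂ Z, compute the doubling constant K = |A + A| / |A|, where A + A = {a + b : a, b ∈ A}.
K = |A + A| / |A| = 11/6

Enumerate A + A = {a + b : a, b ∈ A}. With |A| = 6, there are |A|^2 = 36 ordered sum pairs; collecting distinct values, A + A = {-22, -15, -8, -1, 6, 13, 20, 27, 34, 41, 48}, so |A + A| = 11. Thus K = 11/6. Here |A + A| = 2|A| − 1 = 11, the minimum possible — so K = 11/6 is minimal, which holds iff A is an arithmetic progression.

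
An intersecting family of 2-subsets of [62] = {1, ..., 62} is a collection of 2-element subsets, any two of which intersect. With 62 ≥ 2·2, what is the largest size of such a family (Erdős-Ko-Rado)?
max |F| = C(61, 1) = 61

Erdős-Ko-Rado (1961): when n ≥ 2k, max |F| = C(n−1, k−1). The bound is attained by the star {A : i ∈ A} for any fixed i ∈ [n]. Here C(62−1, 2−1) = C(61, 1) = 61.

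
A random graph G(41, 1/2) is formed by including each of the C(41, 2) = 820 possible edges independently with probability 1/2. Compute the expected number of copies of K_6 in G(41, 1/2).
E[# K_6] = C(41, 6) · (1/2)^C(6, 2) = 4496388 / 2^15 = 1124097/8192 ≈ 137.218872

For each 6-subset S of vertices (there are C(41, 6) = 4496388 such S), let X_S = 1 if S induces a K_6 (all C(6, 2) = 15 edges present). Then P(X_S = 1) = (1/2)^15 = 1/32768. By linearity of expectation, E[# K_6] = C(41, 6) · (1/2)^15 = 4496388 / 32768 = 1124097/8192 ≈ 137.218872.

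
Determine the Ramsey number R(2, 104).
R(2, 104) = 104

R(2, k) = k for all k ≥ 2: in a 2-colouring of K_k, either some edge is red (a red K_2) or all edges are blue (a blue K_k). And K_{103} coloured all-blue has no blue K_104, so R(2, 104) > 103. Hence R(2, 104) = 104.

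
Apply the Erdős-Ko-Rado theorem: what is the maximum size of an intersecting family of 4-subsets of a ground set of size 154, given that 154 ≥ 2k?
max |F| = C(153, 3) = 585276

The Erdős-Ko-Rado theorem states: for n ≥ 2k, an intersecting family of k-subsets of an n-element set has size at most C(n − 1, k − 1), with equality for 'star' families {A ⊆ [n] : |A| = k, i ∈ A} (fix an element i). For n = 154, k = 4: C(153, 3) = 585276.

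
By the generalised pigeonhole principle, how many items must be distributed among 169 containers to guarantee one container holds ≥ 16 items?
n = (16 − 1)·169 + 1 = 2536

By the generalised pigeonhole principle, to guarantee some box contains ≥ r objects we need more than (r − 1) · k objects total. Threshold: n = (r − 1) · k + 1. With r = 16 and k = 169: n = 15 · 169 + 1 = 2535 + 1 = 2536. For n = 2535 = 15 · 169, we can put exactly 15 objects in every box, avoiding 16 in any single one — so 2536 is tight.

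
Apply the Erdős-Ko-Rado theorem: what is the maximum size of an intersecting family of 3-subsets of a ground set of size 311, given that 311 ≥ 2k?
max |F| = C(310, 2) = 47895

The Erdős-Ko-Rado theorem states: for n ≥ 2k, an intersecting family of k-subsets of an n-element set has size at most C(n − 1, k − 1), with equality for 'star' families {A ⊆ [n] : |A| = k, i ∈ A} (fix an element i). For n = 311, k = 3: C(310, 2) = 47895.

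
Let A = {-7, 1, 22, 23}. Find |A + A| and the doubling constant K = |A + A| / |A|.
K = |A + A| / |A| = 10/4 = 5/2

Enumerate A + A = {a + b : a, b ∈ A}. With |A| = 4, there are |A|^2 = 16 ordered sum pairs; collecting distinct values, A + A = {-14, -6, 2, 15, 16, 23, 24, 44, 45, 46}, so |A + A| = 10. Thus K = 10/4 = 5/2. For comparison, the minimum possible |A + A| over all 4-element sets is 2·4 − 1 = 7 (so min K = 7/4), attained only by arithmetic progressions.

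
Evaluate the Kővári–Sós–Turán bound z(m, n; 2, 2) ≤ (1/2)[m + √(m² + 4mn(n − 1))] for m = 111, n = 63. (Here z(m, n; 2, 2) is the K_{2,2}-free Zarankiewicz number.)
z(111, 63; 2, 2) ≤ (1/2)[111 + √(111² + 4·111·63·62)] = (1/2)[111 + √1746585] = 716.2921

Kővári–Sós–Turán: let r_1, ..., r_111 be the row sums and z = Σ r_i the total number of 1s. Each pair of columns can share at most one row with both entries 1 (else a 2×2 all-ones block appears), so Σ_i C(r_i, 2) ≤ C(63, 2) = 1953. By convexity Σ_i C(r_i, 2) ≥ 111·C(z/111, 2) = z(z − 111)/(2·111), giving z² − 111z − 111·63·62 ≤ 0 and hence z ≤ (1/2)[111 + √(12321 + 4·433566)] = (1/2)[111 + √1746585] ≈ (1/2)(111 + 1321.5843) = 716.2921.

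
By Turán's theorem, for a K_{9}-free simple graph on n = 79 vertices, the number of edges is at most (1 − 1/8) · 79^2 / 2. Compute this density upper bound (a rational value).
Turán density bound = (7/8) · 79^2/2 = 43687/16 ≈ 2730.4375

Turán's theorem: ex(n, K_{r+1}) is achieved by the complete r-partite Turán graph T(n, r) with parts as balanced as possible, and is at most (1 − 1/r) · n^2/2. For r = 8, n = 79: the density bound is (7/8) · 6241/2 = 43687/16 ≈ 2730.4375. The integer-valued extremum is e(T(79, 8)) = 2730, which is strictly less than the density bound 43687/16 since 8 ∤ 79 (the parts of T(79, 8) cannot all be equal).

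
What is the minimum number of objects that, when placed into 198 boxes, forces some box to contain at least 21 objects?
n = (21 − 1)·198 + 1 = 3961

By the generalised pigeonhole principle, to guarantee some box contains ≥ r objects we need more than (r − 1) · k objects total. Threshold: n = (r − 1) · k + 1. With r = 21 and k = 198: n = 20 · 198 + 1 = 3960 + 1 = 3961. For n = 3960 = 20 · 198, we can put exactly 20 objects in every box, avoiding 21 in any single one — so 3961 is tight.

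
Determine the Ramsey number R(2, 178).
R(2, 178) = 178

R(2, k) = k for all k ≥ 2: in a 2-colouring of K_k, either some edge is red (a red K_2) or all edges are blue (a blue K_k). And K_{177} coloured all-blue has no blue K_178, so R(2, 178) > 177. Hence R(2, 178) = 178.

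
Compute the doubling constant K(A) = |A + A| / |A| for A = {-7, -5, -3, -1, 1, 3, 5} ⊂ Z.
K = |A + A| / |A| = 13/7

Enumerate A + A = {a + b : a, b ∈ A}. With |A| = 7, there are |A|^2 = 49 ordered sum pairs; collecting distinct values, A + A = {-14, -12, -10, -8, -6, -4, -2, 0, 2, 4, 6, 8, 10}, so |A + A| = 13. Thus K = 13/7. Here |A + A| = 2|A| − 1 = 13, the minimum possible — so K = 13/7 is minimal, which holds iff A is an arithmetic progression.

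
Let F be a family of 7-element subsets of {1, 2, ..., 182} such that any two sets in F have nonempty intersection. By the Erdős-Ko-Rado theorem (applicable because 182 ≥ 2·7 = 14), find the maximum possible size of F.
max |F| = C(181, 6) = 44913567336

Erdős-Ko-Rado (1961): when n ≥ 2k, max |F| = C(n−1, k−1). The bound is attained by the star {A : i ∈ A} for any fixed i ∈ [n]. Here C(182−1, 7−1) = C(181, 6) = 44913567336.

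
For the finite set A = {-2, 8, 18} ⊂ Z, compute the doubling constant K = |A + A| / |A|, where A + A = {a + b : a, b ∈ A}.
K = |A + A| / |A| = 5/3

Enumerate A + A = {a + b : a, b ∈ A}. With |A| = 3, there are |A|^2 = 9 ordered sum pairs; collecting distinct values, A + A = {-4, 6, 16, 26, 36}, so |A + A| = 5. Thus K = 5/3. Here |A + A| = 2|A| − 1 = 5, the minimum possible — so K = 5/3 is minimal, which holds iff A is an arithmetic progression.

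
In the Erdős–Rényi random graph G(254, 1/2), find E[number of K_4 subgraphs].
E[# K_4] = C(254, 4) · (1/2)^C(4, 2) = 169362501 / 2^6 = 2646289.078125

For each 4-subset S of vertices (there are C(254, 4) = 169362501 such S), let X_S = 1 if S induces a K_4 (all C(4, 2) = 6 edges present). Then P(X_S = 1) = (1/2)^6 = 1/64. By linearity of expectation, E[# K_4] = C(254, 4) · (1/2)^6 = 169362501 / 64 = 2646289.078125.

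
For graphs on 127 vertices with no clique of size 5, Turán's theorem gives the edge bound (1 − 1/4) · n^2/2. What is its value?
Turán density bound = (3/4) · 127^2/2 = 48387/8 ≈ 6048.375

Turán's theorem: ex(n, K_{r+1}) is achieved by the complete r-partite Turán graph T(n, r) with parts as balanced as possible, and is at most (1 − 1/r) · n^2/2. For r = 4, n = 127: the density bound is (3/4) · 16129/2 = 48387/8 ≈ 6048.375. The integer-valued extremum is e(T(127, 4)) = 6048, which is strictly less than the density bound 48387/8 since 4 ∤ 127 (the parts of T(127, 4) cannot all be equal).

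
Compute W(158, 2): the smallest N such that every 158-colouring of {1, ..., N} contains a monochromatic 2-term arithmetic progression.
W(158, 2) = 158 + 1 = 159

A 2-term AP is any pair of integers, so a monochromatic 2-AP exists iff some colour is used at least twice. With 158 colours, the colouring i ↦ i on {1, ..., 158} uses each colour once, avoiding any monochromatic pair, so W(158, 2) > 158. For {1, ..., 159}, pigeonhole forces two integers of the same colour, which form a monochromatic 2-AP. Hence W(158, 2) = 159.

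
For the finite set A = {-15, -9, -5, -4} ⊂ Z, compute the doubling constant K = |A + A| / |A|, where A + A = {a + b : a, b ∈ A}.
K = |A + A| / |A| = 10/4 = 5/2

Enumerate A + A = {a + b : a, b ∈ A}. With |A| = 4, there are |A|^2 = 16 ordered sum pairs; collecting distinct values, A + A = {-30, -24, -20, -19, -18, -14, -13, -10, -9, -8}, so |A + A| = 10. Thus K = 10/4 = 5/2. For comparison, the minimum possible |A + A| over all 4-element sets is 2·4 − 1 = 7 (so min K = 7/4), attained only by arithmetic progressions.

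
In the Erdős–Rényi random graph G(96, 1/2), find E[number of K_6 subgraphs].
E[# K_6] = C(96, 6) · (1/2)^C(6, 2) = 927048304 / 2^15 = 57940519/2048 ≈ 28291.269043

For each 6-subset S of vertices (there are C(96, 6) = 927048304 such S), let X_S = 1 if S induces a K_6 (all C(6, 2) = 15 edges present). Then P(X_S = 1) = (1/2)^15 = 1/32768. By linearity of expectation, E[# K_6] = C(96, 6) · (1/2)^15 = 927048304 / 32768 = 57940519/2048 ≈ 28291.269043.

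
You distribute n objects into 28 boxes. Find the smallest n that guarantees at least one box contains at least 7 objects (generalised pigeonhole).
n = (7 − 1)·28 + 1 = 169

By the generalised pigeonhole principle, to guarantee some box contains ≥ r objects we need more than (r − 1) · k objects total. Threshold: n = (r − 1) · k + 1. With r = 7 and k = 28: n = 6 · 28 + 1 = 168 + 1 = 169. For n = 168 = 6 · 28, we can put exactly 6 objects in every box, avoiding 7 in any single one — so 169 is tight.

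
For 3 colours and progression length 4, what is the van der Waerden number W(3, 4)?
W(3, 4) = 293

W(3, 4) = 293. The lower bound W(3, 4) > 292 comes from an explicit good 3-colouring of [1, 292]; the upper bound W(3, 4) ≤ 293 was verified by exhaustive search over 3-colourings of [1, 293].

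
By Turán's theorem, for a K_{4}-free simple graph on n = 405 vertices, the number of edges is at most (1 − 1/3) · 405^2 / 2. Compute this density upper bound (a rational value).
Turán density bound = (2/3) · 405^2/2 = 54675

Turán's theorem: ex(n, K_{r+1}) is achieved by the complete r-partite Turán graph T(n, r) with parts as balanced as possible, and is at most (1 − 1/r) · n^2/2. For r = 3, n = 405: the density bound is (2/3) · 164025/2 = 54675. Since 3 ∣ 405, the Turán graph T(405, 3) has parts of equal size 135, and its edge count e(T(405, 3)) = 54675 attains the density bound exactly.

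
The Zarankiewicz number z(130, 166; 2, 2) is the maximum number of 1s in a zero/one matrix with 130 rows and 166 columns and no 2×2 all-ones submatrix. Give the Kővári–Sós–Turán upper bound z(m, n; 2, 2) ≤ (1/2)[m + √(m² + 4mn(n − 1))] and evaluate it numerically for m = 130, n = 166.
z(130, 166; 2, 2) ≤ (1/2)[130 + √(130² + 4·130·166·165)] = (1/2)[130 + √14259700] = 1953.1009

Kővári–Sós–Turán: let r_1, ..., r_130 be the row sums and z = Σ r_i the total number of 1s. Each pair of columns can share at most one row with both entries 1 (else a 2×2 all-ones block appears), so Σ_i C(r_i, 2) ≤ C(166, 2) = 13695. By convexity Σ_i C(r_i, 2) ≥ 130·C(z/130, 2) = z(z − 130)/(2·130), giving z² − 130z − 130·166·165 ≤ 0 and hence z ≤ (1/2)[130 + √(16900 + 4·3560700)] = (1/2)[130 + √14259700] ≈ (1/2)(130 + 3776.2018) = 1953.1009.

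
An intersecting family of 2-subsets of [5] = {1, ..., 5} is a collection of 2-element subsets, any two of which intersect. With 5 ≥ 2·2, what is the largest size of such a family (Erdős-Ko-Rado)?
max |F| = C(4, 1) = 4

The Erdős-Ko-Rado theorem states: for n ≥ 2k, an intersecting family of k-subsets of an n-element set has size at most C(n − 1, k − 1), with equality for 'star' families {A ⊆ [n] : |A| = k, i ∈ A} (fix an element i). For n = 5, k = 2: C(4, 1) = 4.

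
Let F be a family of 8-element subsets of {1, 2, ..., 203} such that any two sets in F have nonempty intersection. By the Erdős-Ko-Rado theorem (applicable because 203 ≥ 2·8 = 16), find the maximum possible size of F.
max |F| = C(202, 7) = 2451249117240

The Erdős-Ko-Rado theorem states: for n ≥ 2k, an intersecting family of k-subsets of an n-element set has size at most C(n − 1, k − 1), with equality for 'star' families {A ⊆ [n] : |A| = k, i ∈ A} (fix an element i). For n = 203, k = 8: C(202, 7) = 2451249117240.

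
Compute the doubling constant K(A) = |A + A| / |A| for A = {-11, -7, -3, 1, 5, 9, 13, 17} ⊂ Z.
K = |A + A| / |A| = 15/8

Enumerate A + A = {a + b : a, b ∈ A}. With |A| = 8, there are |A|^2 = 64 ordered sum pairs; collecting distinct values, A + A = {-22, -18, -14, -10, -6, -2, 2, 6, 10, 14, 18, 22, 26, 30, 34}, so |A + A| = 15. Thus K = 15/8. Here |A + A| = 2|A| − 1 = 15, the minimum possible — so K = 15/8 is minimal, which holds iff A is an arithmetic progression.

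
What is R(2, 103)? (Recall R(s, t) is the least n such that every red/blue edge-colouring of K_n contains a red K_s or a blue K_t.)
R(2, 103) = 103

R(2, k) = k for all k ≥ 2: in a 2-colouring of K_k, either some edge is red (a red K_2) or all edges are blue (a blue K_k). And K_{102} coloured all-blue has no blue K_103, so R(2, 103) > 102. Hence R(2, 103) = 103.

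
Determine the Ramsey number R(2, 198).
R(2, 198) = 198

R(2, k) = k for all k ≥ 2: in a 2-colouring of K_k, either some edge is red (a red K_2) or all edges are blue (a blue K_k). And K_{197} coloured all-blue has no blue K_198, so R(2, 198) > 197. Hence R(2, 198) = 198.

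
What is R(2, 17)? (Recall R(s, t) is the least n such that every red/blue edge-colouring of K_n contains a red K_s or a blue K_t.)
R(2, 17) = 17

R(2, k) = k for all k ≥ 2: in a 2-colouring of K_k, either some edge is red (a red K_2) or all edges are blue (a blue K_k). And K_{16} coloured all-blue has no blue K_17, so R(2, 17) > 16. Hence R(2, 17) = 17.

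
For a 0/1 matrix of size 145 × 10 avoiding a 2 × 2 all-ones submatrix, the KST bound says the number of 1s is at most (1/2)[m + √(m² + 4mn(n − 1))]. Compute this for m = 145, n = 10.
z(145, 10; 2, 2) ≤ (1/2)[145 + √(145² + 4·145·10·9)] = (1/2)[145 + √73225] = 207.8006

Kővári–Sós–Turán: let r_1, ..., r_145 be the row sums and z = Σ r_i the total number of 1s. Each pair of columns can share at most one row with both entries 1 (else a 2×2 all-ones block appears), so Σ_i C(r_i, 2) ≤ C(10, 2) = 45. By convexity Σ_i C(r_i, 2) ≥ 145·C(z/145, 2) = z(z − 145)/(2·145), giving z² − 145z − 145·10·9 ≤ 0 and hence z ≤ (1/2)[145 + √(21025 + 4·13050)] = (1/2)[145 + √73225] ≈ (1/2)(145 + 270.6012) = 207.8006.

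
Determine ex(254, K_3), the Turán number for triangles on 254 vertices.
ex(254, K_3) = ⌊254^2/4⌋ = 16129

Mantel (1907): a triangle-free graph on n vertices has at most ⌊n^2/4⌋ edges, with equality for the complete bipartite graph K_{⌊n/2⌋, ⌈n/2⌉}. For n = 254: ⌊254^2/4⌋ = ⌊64516/4⌋ = 16129. The extremal graph is K_{127, 127}, which has 127·127 = 16129 edges.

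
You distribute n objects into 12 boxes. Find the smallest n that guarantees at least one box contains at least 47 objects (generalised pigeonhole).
n = (47 − 1)·12 + 1 = 553

By the generalised pigeonhole principle, to guarantee some box contains ≥ r objects we need more than (r − 1) · k objects total. Threshold: n = (r − 1) · k + 1. With r = 47 and k = 12: n = 46 · 12 + 1 = 552 + 1 = 553. For n = 552 = 46 · 12, we can put exactly 46 objects in every box, avoiding 47 in any single one — so 553 is tight.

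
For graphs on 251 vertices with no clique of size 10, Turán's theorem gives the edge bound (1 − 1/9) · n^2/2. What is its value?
Turán density bound = (8/9) · 251^2/2 = 252004/9 ≈ 28000.4444

Turán's theorem: ex(n, K_{r+1}) is achieved by the complete r-partite Turán graph T(n, r) with parts as balanced as possible, and is at most (1 − 1/r) · n^2/2. For r = 9, n = 251: the density bound is (8/9) · 63001/2 = 252004/9 ≈ 28000.4444. The integer-valued extremum is e(T(251, 9)) = 28000, which is strictly less than the density bound 252004/9 since 9 ∤ 251 (the parts of T(251, 9) cannot all be equal).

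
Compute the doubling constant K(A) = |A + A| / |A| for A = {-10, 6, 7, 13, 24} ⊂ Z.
K = |A + A| / |A| = 14/5

Enumerate A + A = {a + b : a, b ∈ A}. With |A| = 5, there are |A|^2 = 25 ordered sum pairs; collecting distinct values, A + A = {-20, -4, -3, 3, 12, 13, 14, 19, 20, 26, 30, 31, 37, 48}, so |A + A| = 14. Thus K = 14/5. For comparison, the minimum possible |A + A| over all 5-element sets is 2·5 − 1 = 9 (so min K = 9/5), attained only by arithmetic progressions.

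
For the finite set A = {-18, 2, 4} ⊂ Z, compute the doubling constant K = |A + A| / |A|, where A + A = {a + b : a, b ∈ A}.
K = |A + A| / |A| = 6/3 = 2

Enumerate A + A = {a + b : a, b ∈ A}. With |A| = 3, there are |A|^2 = 9 ordered sum pairs; collecting distinct values, A + A = {-36, -16, -14, 4, 6, 8}, so |A + A| = 6. Thus K = 6/3 = 2. For comparison, the minimum possible |A + A| over all 3-element sets is 2·3 − 1 = 5 (so min K = 5/3), attained only by arithmetic progressions.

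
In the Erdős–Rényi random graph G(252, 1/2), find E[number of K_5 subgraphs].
E[# K_5] = C(252, 5) · (1/2)^C(5, 2) = 8137369800 / 2^10 = 1017171225/128 = 7946650.1953125

For each 5-subset S of vertices (there are C(252, 5) = 8137369800 such S), let X_S = 1 if S induces a K_5 (all C(5, 2) = 10 edges present). Then P(X_S = 1) = (1/2)^10 = 1/1024. By linearity of expectation, E[# K_5] = C(252, 5) · (1/2)^10 = 8137369800 / 1024 = 1017171225/128 = 7946650.1953125.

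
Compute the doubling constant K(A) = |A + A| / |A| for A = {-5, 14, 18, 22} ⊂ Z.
K = |A + A| / |A| = 9/4

Enumerate A + A = {a + b : a, b ∈ A}. With |A| = 4, there are |A|^2 = 16 ordered sum pairs; collecting distinct values, A + A = {-10, 9, 13, 17, 28, 32, 36, 40, 44}, so |A + A| = 9. Thus K = 9/4. For comparison, the minimum possible |A + A| over all 4-element sets is 2·4 − 1 = 7 (so min K = 7/4), attained only by arithmetic progressions.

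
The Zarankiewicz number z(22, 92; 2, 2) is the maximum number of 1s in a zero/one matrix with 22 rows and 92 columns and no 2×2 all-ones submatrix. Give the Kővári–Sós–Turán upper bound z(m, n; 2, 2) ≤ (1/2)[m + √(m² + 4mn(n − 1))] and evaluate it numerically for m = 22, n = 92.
z(22, 92; 2, 2) ≤ (1/2)[22 + √(22² + 4·22·92·91)] = (1/2)[22 + √737220] = 440.3076

Kővári–Sós–Turán: let r_1, ..., r_22 be the row sums and z = Σ r_i the total number of 1s. Each pair of columns can share at most one row with both entries 1 (else a 2×2 all-ones block appears), so Σ_i C(r_i, 2) ≤ C(92, 2) = 4186. By convexity Σ_i C(r_i, 2) ≥ 22·C(z/22, 2) = z(z − 22)/(2·22), giving z² − 22z − 22·92·91 ≤ 0 and hence z ≤ (1/2)[22 + √(484 + 4·184184)] = (1/2)[22 + √737220] ≈ (1/2)(22 + 858.6152) = 440.3076.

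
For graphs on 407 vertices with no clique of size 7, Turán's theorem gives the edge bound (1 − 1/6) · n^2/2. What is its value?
Turán density bound = (5/6) · 407^2/2 = 828245/12 ≈ 69020.4167

Turán's theorem: ex(n, K_{r+1}) is achieved by the complete r-partite Turán graph T(n, r) with parts as balanced as possible, and is at most (1 − 1/r) · n^2/2. For r = 6, n = 407: the density bound is (5/6) · 165649/2 = 828245/12 ≈ 69020.4167. The integer-valued extremum is e(T(407, 6)) = 69020, which is strictly less than the density bound 828245/12 since 6 ∤ 407 (the parts of T(407, 6) cannot all be equal).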